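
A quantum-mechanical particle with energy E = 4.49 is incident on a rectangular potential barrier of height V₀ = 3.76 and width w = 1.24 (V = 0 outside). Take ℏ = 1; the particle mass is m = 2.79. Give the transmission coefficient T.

E > V₀: inside the barrier k₂ = √(2m(E − V₀))/ℏ = 2.018, k₂w = 2.503.
Matching at both interfaces gives T⁻¹ = 1 + V₀² sin²(k₂w) / [4E(E − V₀)] = 1.383, hence T = 0.723.

T = 0.723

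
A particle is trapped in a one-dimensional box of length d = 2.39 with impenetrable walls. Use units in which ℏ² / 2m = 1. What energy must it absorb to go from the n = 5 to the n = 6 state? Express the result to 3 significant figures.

ΔE = 19.0

E_n = n²π²ℏ²/(2md²), so ΔE = (6² − 5²) π²ℏ²/(2md²).
ΔE = 11 × π² / (2 × 0.5 × 2.39²) = 19.01.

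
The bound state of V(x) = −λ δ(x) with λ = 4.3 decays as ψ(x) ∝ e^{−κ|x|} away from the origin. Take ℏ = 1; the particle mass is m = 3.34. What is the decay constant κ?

Integrating the TISE across x = 0 gives the cusp condition ψ'(0⁺) − ψ'(0⁻) = −(2mλ/ℏ²)ψ(0).
With ψ ∝ e^{−κ|x|} this yields −2κ = −2mλ/ℏ², so κ = mλ/ℏ² = 14.36.

κ = 14.4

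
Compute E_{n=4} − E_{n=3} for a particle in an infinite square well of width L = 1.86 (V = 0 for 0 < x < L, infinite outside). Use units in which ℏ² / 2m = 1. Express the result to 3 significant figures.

ΔE = 20.0

E_n = n²π²ℏ²/(2mL²), so ΔE = (4² − 3²) π²ℏ²/(2mL²).
ΔE = 7 × π² / (2 × 0.5 × 1.86²) = 19.97.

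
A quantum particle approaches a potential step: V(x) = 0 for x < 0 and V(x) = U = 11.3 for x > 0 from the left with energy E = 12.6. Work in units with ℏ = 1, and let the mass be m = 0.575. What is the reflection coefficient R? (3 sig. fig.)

R = 0.264

On each side the TISE gives plane waves with k = √(2m(E − V))/ℏ: k₁ = √(2·0.575·12.6) = 3.807, k₂ = √(2·0.575·1.3) = 1.223.
Matching ψ and ψ′ at x = 0 gives r = (k₁ − k₂)/(k₁ + k₂), so R = r² = 0.2640 and T = 1 − R = 0.7360.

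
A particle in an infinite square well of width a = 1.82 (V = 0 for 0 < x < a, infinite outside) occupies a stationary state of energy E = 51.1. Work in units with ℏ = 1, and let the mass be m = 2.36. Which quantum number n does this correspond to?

From E_n = n²π²ℏ²/(2ma²) invert to n = √(2ma²E)/(πℏ).
n = (1.82/π) × √(2 × 2.36 × 51.1) = 8.997 → n = 9.

n = 9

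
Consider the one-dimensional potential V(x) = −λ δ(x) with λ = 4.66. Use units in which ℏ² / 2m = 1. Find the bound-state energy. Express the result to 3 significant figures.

For x ≠ 0 the bound state is ψ ∝ e^{−κ|x|}; integrating the TISE across the delta gives the cusp condition 2κ = 2mλ/ℏ², so κ = 2.330.
Then E = −ℏ²κ²/(2m) = −mλ²/(2ℏ²) = -5.429.

E = -5.43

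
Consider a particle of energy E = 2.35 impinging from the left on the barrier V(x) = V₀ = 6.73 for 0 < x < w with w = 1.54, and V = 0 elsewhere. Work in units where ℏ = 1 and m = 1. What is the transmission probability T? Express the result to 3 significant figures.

E < V₀: inside the barrier ψ ∝ e^{±κx} with κ = √(2m(V₀ − E))/ℏ = 2.960.
κw = 4.558, sinh(κw) = 47.69.
The exact tunnelling result is T⁻¹ = 1 + V₀² sinh²(κw) / [4E(V₀ − E)] = 2503, so T = 0.000400.

T = 0.000400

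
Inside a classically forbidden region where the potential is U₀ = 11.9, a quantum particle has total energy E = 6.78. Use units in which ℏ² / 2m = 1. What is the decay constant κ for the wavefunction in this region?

κ = 2.26

Since E < U₀ the TISE in this region is ψ'' = κ²ψ with κ = √(2m(U₀ − E))/ℏ.
κ = √(2 × 0.5 × 5.12) = 2.263.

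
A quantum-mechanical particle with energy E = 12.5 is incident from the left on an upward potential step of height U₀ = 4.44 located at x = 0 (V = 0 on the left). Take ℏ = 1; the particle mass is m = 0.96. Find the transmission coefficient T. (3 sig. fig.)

T = 0.988

On each side the TISE gives plane waves with k = √(2m(E − V))/ℏ: k₁ = √(2·0.96·12.5) = 4.899, k₂ = √(2·0.96·8.06) = 3.934.
Matching ψ and ψ′ at x = 0 gives r = (k₁ − k₂)/(k₁ + k₂), so R = r² = 0.01194 and T = 1 − R = 0.9881.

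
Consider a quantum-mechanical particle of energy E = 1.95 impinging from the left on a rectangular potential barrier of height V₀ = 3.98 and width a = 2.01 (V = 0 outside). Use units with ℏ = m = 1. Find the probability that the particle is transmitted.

E < V₀: inside the barrier ψ ∝ e^{±κx} with κ = √(2m(V₀ − E))/ℏ = 2.015.
κa = 4.050, sinh(κa) = 28.69.
The exact tunnelling result is T⁻¹ = 1 + V₀² sinh²(κa) / [4E(V₀ − E)] = 824.5, so T = 0.00121.

T = 0.00121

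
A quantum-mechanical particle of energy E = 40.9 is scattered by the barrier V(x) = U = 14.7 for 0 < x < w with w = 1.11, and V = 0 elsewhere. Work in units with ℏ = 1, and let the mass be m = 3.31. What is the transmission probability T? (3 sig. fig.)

T = 0.962

E > U: inside the barrier k₂ = √(2m(E − U))/ℏ = 13.17, k₂w = 14.62.
Matching at both interfaces gives T⁻¹ = 1 + U² sin²(k₂w) / [4E(E − U)] = 1.040, hence T = 0.962.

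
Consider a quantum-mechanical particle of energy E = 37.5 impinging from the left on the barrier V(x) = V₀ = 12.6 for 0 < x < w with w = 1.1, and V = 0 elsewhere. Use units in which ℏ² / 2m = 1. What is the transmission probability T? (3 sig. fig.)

Above the barrier the interior wavenumber is k₂ = √(2m(E − V₀))/ℏ = 4.990, giving phase k₂w = 5.489.
Matching at both interfaces gives T⁻¹ = 1 + V₀² sin²(k₂w) / [4E(E − V₀)] = 1.022, hence T = 0.979.

T = 0.979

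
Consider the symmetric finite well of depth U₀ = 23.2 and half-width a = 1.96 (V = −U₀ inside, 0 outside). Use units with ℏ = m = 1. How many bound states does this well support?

N = 9

The dimensionless depth is z₀ = a√(2mU₀)/ℏ = 1.96 × √(46.40) = 13.35.
A new bound state (alternating even/odd) appears each time z₀ passes a multiple of π/2, so N = ⌊2z₀/π⌋ + 1 = ⌊8.500⌋ + 1 = 9.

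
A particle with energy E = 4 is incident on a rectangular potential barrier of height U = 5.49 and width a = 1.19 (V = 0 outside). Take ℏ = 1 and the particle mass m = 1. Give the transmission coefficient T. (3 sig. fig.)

E < U: inside the barrier ψ ∝ e^{±κx} with κ = √(2m(U − E))/ℏ = 1.726.
κa = 2.054, sinh(κa) = 3.836.
The exact tunnelling result is T⁻¹ = 1 + U² sinh²(κa) / [4E(U − E)] = 19.61, so T = 0.0510.

T = 0.0510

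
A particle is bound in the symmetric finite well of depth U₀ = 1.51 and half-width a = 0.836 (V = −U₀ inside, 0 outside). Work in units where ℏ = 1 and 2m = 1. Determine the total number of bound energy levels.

N = 1

The dimensionless depth is z₀ = a√(2mU₀)/ℏ = 0.836 × √(1.510) = 1.027.
A new bound state (alternating even/odd) appears each time z₀ passes a multiple of π/2, so N = ⌊2z₀/π⌋ + 1 = ⌊0.6540⌋ + 1 = 1.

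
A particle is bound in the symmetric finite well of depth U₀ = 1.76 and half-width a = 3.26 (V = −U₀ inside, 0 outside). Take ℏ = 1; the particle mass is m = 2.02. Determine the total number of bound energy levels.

The dimensionless depth is z₀ = a√(2mU₀)/ℏ = 3.26 × √(7.110) = 8.693.
A new bound state (alternating even/odd) appears each time z₀ passes a multiple of π/2, so N = ⌊2z₀/π⌋ + 1 = ⌊5.534⌋ + 1 = 6.

N = 6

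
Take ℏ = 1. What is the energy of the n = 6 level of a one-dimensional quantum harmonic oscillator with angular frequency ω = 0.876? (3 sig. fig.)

E = 5.69

The oscillator eigenvalues are E_n = ℏω(n + ½), so E_6 = 0.876 × 6.5 = 5.694.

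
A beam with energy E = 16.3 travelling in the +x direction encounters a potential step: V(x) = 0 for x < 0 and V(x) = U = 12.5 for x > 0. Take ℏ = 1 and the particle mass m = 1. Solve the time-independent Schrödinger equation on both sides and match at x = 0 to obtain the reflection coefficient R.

R = 0.122

On each side the TISE gives plane waves with k = √(2m(E − V))/ℏ: k₁ = √(2·1·16.3) = 5.710, k₂ = √(2·1·3.8) = 2.757.
Matching ψ and ψ′ at x = 0 gives r = (k₁ − k₂)/(k₁ + k₂), so R = r² = 0.1216 and T = 1 − R = 0.8784.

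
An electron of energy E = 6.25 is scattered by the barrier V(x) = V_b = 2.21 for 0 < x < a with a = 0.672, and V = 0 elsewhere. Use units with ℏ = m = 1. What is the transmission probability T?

E > V_b: inside the barrier k₂ = √(2m(E − V_b))/ℏ = 2.843, k₂a = 1.910.
Matching at both interfaces gives T⁻¹ = 1 + V_b² sin²(k₂a) / [4E(E − V_b)] = 1.043, hence T = 0.959.

T = 0.959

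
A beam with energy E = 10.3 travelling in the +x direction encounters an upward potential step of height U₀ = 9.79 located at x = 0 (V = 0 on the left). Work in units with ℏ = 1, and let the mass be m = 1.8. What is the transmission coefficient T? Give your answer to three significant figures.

The wavenumbers are k₁ = √(2mE)/ℏ = 6.089 on the left and k₂ = √(2m(E − U₀))/ℏ = 1.355 on the right.
Matching ψ and ψ′ at x = 0 gives r = (k₁ − k₂)/(k₁ + k₂), so R = r² = 0.4045 and T = 1 − R = 0.5955.

T = 0.596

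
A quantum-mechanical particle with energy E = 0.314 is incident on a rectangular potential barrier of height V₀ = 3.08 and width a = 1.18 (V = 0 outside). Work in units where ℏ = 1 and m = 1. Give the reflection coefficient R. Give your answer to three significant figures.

R = 0.994

Since E < V₀ the interior solution is evanescent with decay constant κ = √(2m(V₀ − E))/ℏ = 2.352.
κa = 2.775, sinh(κa) = 7.991.
The exact tunnelling result is T⁻¹ = 1 + V₀² sinh²(κa) / [4E(V₀ − E)] = 175.4, so T = 0.00570.
R = 1 − T = 0.994.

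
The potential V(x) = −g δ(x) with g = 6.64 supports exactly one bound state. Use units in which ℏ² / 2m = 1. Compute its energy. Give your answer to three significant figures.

E = -11.0

For x ≠ 0 the bound state is ψ ∝ e^{−κ|x|}; integrating the TISE across the delta gives the cusp condition 2κ = 2mg/ℏ², so κ = 3.320.
Then E = −ℏ²κ²/(2m) = −mg²/(2ℏ²) = -11.02.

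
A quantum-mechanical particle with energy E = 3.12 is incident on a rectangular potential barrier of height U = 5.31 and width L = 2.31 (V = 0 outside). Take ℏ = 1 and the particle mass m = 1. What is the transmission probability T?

Since E < U the interior solution is evanescent with decay constant κ = √(2m(U − E))/ℏ = 2.093.
κL = 4.834, sinh(κL) = 62.88.
The exact tunnelling result is T⁻¹ = 1 + U² sinh²(κL) / [4E(U − E)] = 4080, so T = 0.000245.

T = 0.000245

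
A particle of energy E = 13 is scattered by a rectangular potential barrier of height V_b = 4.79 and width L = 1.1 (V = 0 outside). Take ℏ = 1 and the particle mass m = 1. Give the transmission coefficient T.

E > V_b: inside the barrier k₂ = √(2m(E − V_b))/ℏ = 4.052, k₂L = 4.457.
T = [1 + V_b² sin²(k₂L) / (4E(E − V_b))]⁻¹ = 1/1.050 = 0.952.

T = 0.952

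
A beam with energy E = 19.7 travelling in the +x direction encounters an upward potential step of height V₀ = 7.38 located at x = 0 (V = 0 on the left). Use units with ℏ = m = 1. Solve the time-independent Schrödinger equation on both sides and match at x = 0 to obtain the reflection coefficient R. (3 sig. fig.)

R = 0.0136

On each side the TISE gives plane waves with k = √(2m(E − V))/ℏ: k₁ = √(2·1·19.7) = 6.277, k₂ = √(2·1·12.32) = 4.964.
Matching ψ and ψ′ at x = 0 gives r = (k₁ − k₂)/(k₁ + k₂), so R = r² = 0.01365 and T = 1 − R = 0.9864.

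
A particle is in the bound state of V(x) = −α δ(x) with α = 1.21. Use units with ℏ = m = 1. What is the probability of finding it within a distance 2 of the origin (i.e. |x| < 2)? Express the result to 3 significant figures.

P = 0.992

The normalised bound state is ψ = √κ e^{−κ|x|} with κ = mα/ℏ² = 1.210.
P(|x| < d) = ∫_{−d}^{d} κ e^{−2κ|x|} dx = 1 − e^{−2κd} = 1 − e^{−4.840} = 0.9921.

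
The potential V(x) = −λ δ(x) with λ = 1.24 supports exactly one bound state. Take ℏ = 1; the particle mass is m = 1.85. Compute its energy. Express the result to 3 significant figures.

E = -1.42

The bound state is ψ(x) = √κ e^{−κ|x|}. The derivative jump ψ'(0⁺) − ψ'(0⁻) = −(2mλ/ℏ²)ψ(0) fixes κ = mλ/ℏ² = 2.294.
Then E = −ℏ²κ²/(2m) = −mλ²/(2ℏ²) = -1.422.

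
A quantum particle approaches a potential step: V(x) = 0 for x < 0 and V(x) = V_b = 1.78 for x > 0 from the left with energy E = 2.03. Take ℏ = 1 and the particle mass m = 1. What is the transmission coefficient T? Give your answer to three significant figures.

T = 0.769

The wavenumbers are k₁ = √(2mE)/ℏ = 2.015 on the left and k₂ = √(2m(E − V_b))/ℏ = 0.7071 on the right.
Continuity of ψ and ψ′ at the step yields the reflection amplitude r = (k₁ − k₂)/(k₁ + k₂) = 0.4805; thus R = |r|² = 0.2308, T = 0.7692.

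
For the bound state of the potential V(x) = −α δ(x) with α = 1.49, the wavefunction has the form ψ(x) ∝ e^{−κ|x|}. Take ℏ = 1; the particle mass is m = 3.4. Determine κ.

Integrating the TISE across x = 0 gives the cusp condition ψ'(0⁺) − ψ'(0⁻) = −(2mα/ℏ²)ψ(0).
With ψ ∝ e^{−κ|x|} this yields −2κ = −2mα/ℏ², so κ = mα/ℏ² = 5.066.

κ = 5.07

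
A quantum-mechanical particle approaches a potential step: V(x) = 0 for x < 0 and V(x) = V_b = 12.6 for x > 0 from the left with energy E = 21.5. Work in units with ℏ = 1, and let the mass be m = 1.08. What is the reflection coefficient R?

On each side the TISE gives plane waves with k = √(2m(E − V))/ℏ: k₁ = √(2·1.08·21.5) = 6.815, k₂ = √(2·1.08·8.9) = 4.385.
Continuity of ψ and ψ′ at the step yields the reflection amplitude r = (k₁ − k₂)/(k₁ + k₂) = 0.2170; thus R = |r|² = 0.04709, T = 0.9529.

R = 0.0471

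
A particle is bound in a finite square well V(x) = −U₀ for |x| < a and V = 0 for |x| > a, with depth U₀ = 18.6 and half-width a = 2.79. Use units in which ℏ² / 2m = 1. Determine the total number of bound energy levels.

Define the well-strength parameter z₀ = (a/ℏ)√(2mU₀) = 2.79 × √(2·0.5·18.6) = 12.03.
The even/odd transcendental equations gain one root per π/2 in z₀, giving N = 1 + ⌊2z₀/π⌋ = 1 + ⌊7.660⌋ = 8.

N = 8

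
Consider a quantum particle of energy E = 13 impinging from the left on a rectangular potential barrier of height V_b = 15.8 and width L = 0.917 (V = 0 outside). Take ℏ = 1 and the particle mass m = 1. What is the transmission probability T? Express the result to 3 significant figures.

E < V_b: inside the barrier ψ ∝ e^{±κx} with κ = √(2m(V_b − E))/ℏ = 2.366.
κL = 2.170, sinh(κL) = 4.322.
The exact tunnelling result is T⁻¹ = 1 + V_b² sinh²(κL) / [4E(V_b − E)] = 33.03, so T = 0.0303.

T = 0.0303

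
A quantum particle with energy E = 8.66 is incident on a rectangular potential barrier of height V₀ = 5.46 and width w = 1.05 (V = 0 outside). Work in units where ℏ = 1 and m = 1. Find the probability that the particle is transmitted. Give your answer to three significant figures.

T = 0.945

Above the barrier the interior wavenumber is k₂ = √(2m(E − V₀))/ℏ = 2.530, giving phase k₂w = 2.656.
T = [1 + V₀² sin²(k₂w) / (4E(E − V₀))]⁻¹ = 1/1.059 = 0.945.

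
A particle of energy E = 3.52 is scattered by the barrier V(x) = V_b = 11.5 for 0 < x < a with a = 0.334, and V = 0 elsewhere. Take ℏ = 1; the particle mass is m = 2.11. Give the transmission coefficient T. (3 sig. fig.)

T = 0.0684

E < V_b: inside the barrier ψ ∝ e^{±κx} with κ = √(2m(V_b − E))/ℏ = 5.803.
κa = 1.938, sinh(κa) = 3.401.
The exact tunnelling result is T⁻¹ = 1 + V_b² sinh²(κa) / [4E(V_b − E)] = 14.62, so T = 0.0684.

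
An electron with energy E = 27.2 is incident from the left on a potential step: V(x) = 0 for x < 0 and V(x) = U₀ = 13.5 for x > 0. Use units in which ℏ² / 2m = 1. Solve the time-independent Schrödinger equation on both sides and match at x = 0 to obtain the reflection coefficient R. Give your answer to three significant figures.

R = 0.0288

The wavenumbers are k₁ = √(2mE)/ℏ = 5.215 on the left and k₂ = √(2m(E − U₀))/ℏ = 3.701 on the right.
Continuity of ψ and ψ′ at the step yields the reflection amplitude r = (k₁ − k₂)/(k₁ + k₂) = 0.1698; thus R = |r|² = 0.02883, T = 0.9712.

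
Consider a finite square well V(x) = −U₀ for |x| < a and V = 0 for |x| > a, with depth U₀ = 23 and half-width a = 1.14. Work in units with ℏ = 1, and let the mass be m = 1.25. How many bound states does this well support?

N = 6

The dimensionless depth is z₀ = a√(2mU₀)/ℏ = 1.14 × √(57.50) = 8.644.
The even/odd transcendental equations gain one root per π/2 in z₀, giving N = 1 + ⌊2z₀/π⌋ = 1 + ⌊5.503⌋ = 6.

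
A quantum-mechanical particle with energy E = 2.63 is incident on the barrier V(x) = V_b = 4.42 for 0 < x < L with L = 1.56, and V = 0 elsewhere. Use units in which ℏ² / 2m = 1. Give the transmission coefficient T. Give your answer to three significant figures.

E < V_b: inside the barrier ψ ∝ e^{±κx} with κ = √(2m(V_b − E))/ℏ = 1.338.
κL = 2.087, sinh(κL) = 3.969.
The exact tunnelling result is T⁻¹ = 1 + V_b² sinh²(κL) / [4E(V_b − E)] = 17.34, so T = 0.0577.

T = 0.0577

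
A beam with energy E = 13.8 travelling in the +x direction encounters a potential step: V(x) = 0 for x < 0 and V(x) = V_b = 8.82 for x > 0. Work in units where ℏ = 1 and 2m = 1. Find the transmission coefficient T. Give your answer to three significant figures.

On each side the TISE gives plane waves with k = √(2m(E − V))/ℏ: k₁ = √(2·½·13.8) = 3.715, k₂ = √(2·½·4.98) = 2.232.
Matching ψ and ψ′ at x = 0 gives r = (k₁ − k₂)/(k₁ + k₂), so R = r² = 0.06222 and T = 1 − R = 0.9378.

T = 0.938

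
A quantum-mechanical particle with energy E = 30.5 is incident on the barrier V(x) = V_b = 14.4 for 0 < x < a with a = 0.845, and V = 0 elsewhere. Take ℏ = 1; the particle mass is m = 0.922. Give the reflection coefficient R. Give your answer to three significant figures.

Above the barrier the interior wavenumber is k₂ = √(2m(E − V_b))/ℏ = 5.449, giving phase k₂a = 4.604.
T = [1 + V_b² sin²(k₂a) / (4E(E − V_b))]⁻¹ = 1/1.104 = 0.906.
R = 1 − T = 0.0945.

R = 0.0945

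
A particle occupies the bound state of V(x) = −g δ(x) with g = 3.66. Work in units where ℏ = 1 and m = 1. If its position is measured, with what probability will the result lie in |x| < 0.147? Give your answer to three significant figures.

The normalised bound state is ψ = √κ e^{−κ|x|} with κ = mg/ℏ² = 3.660.
P(|x| < d) = ∫_{−d}^{d} κ e^{−2κ|x|} dx = 1 − e^{−2κd} = 1 − e^{−1.076} = 0.6591.

P = 0.659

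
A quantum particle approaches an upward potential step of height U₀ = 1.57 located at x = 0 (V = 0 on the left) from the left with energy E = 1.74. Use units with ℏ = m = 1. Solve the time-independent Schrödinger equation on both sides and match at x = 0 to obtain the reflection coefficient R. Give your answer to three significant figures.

On each side the TISE gives plane waves with k = √(2m(E − V))/ℏ: k₁ = √(2·1·1.74) = 1.865, k₂ = √(2·1·0.17) = 0.5831.
Matching ψ and ψ′ at x = 0 gives r = (k₁ − k₂)/(k₁ + k₂), so R = r² = 0.2743 and T = 1 − R = 0.7257.

R = 0.274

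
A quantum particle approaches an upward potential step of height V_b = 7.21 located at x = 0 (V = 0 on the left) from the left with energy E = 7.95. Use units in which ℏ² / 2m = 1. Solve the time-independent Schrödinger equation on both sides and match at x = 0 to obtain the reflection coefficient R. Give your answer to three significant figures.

R = 0.284

On each side the TISE gives plane waves with k = √(2m(E − V))/ℏ: k₁ = √(2·½·7.95) = 2.820, k₂ = √(2·½·0.74) = 0.8602.
Continuity of ψ and ψ′ at the step yields the reflection amplitude r = (k₁ − k₂)/(k₁ + k₂) = 0.5325; thus R = |r|² = 0.2835, T = 0.7165.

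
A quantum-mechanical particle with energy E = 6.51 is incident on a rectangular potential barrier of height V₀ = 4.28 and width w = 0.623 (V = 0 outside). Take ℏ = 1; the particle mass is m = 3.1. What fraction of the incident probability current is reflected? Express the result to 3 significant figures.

Above the barrier the interior wavenumber is k₂ = √(2m(E − V₀))/ℏ = 3.718, giving phase k₂w = 2.317.
T = [1 + V₀² sin²(k₂w) / (4E(E − V₀))]⁻¹ = 1/1.170 = 0.855.
R = 1 − T = 0.145.

R = 0.145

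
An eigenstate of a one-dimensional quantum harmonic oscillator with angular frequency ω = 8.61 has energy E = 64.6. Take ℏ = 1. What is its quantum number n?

Invert E_n = (n + ½)ℏω: n = E/ℏω − ½ = 7.003, so n = 7.

n = 7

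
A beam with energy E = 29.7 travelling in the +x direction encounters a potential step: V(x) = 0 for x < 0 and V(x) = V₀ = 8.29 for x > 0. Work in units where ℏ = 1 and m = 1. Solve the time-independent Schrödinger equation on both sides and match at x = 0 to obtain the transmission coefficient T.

T = 0.993

On each side the TISE gives plane waves with k = √(2m(E − V))/ℏ: k₁ = √(2·1·29.7) = 7.707, k₂ = √(2·1·21.41) = 6.544.
Continuity of ψ and ψ′ at the step yields the reflection amplitude r = (k₁ − k₂)/(k₁ + k₂) = 0.08164; thus R = |r|² = 0.006665, T = 0.9933.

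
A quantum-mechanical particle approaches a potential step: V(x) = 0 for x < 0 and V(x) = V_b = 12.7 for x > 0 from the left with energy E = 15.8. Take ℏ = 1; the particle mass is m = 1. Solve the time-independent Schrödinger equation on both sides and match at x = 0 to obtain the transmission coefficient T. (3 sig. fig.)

The wavenumbers are k₁ = √(2mE)/ℏ = 5.621 on the left and k₂ = √(2m(E − V_b))/ℏ = 2.490 on the right.
Continuity of ψ and ψ′ at the step yields the reflection amplitude r = (k₁ − k₂)/(k₁ + k₂) = 0.3861; thus R = |r|² = 0.1490, T = 0.8510.

T = 0.851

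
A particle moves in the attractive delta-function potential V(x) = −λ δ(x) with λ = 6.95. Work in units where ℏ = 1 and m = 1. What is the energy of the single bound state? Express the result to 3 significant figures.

E = -24.2

The bound state is ψ(x) = √κ e^{−κ|x|}. The derivative jump ψ'(0⁺) − ψ'(0⁻) = −(2mλ/ℏ²)ψ(0) fixes κ = mλ/ℏ² = 6.950.
Then E = −ℏ²κ²/(2m) = −mλ²/(2ℏ²) = -24.15.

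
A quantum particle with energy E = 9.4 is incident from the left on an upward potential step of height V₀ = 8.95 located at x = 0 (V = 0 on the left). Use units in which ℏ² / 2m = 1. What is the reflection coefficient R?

R = 0.411

The wavenumbers are k₁ = √(2mE)/ℏ = 3.066 on the left and k₂ = √(2m(E − V₀))/ℏ = 0.6708 on the right.
Continuity of ψ and ψ′ at the step yields the reflection amplitude r = (k₁ − k₂)/(k₁ + k₂) = 0.6410; thus R = |r|² = 0.4108, T = 0.5892.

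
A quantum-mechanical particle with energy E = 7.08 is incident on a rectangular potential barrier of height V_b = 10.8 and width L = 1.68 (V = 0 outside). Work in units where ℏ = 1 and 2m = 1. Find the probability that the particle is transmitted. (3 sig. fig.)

Since E < V_b the interior solution is evanescent with decay constant κ = √(2m(V_b − E))/ℏ = 1.929.
κL = 3.240, sinh(κL) = 12.75.
The exact tunnelling result is T⁻¹ = 1 + V_b² sinh²(κL) / [4E(V_b − E)] = 181.0, so T = 0.00552.

T = 0.00552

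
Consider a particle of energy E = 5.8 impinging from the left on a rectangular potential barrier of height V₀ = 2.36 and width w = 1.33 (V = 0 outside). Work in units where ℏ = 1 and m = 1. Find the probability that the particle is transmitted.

Above the barrier the interior wavenumber is k₂ = √(2m(E − V₀))/ℏ = 2.623, giving phase k₂w = 3.489.
T = [1 + V₀² sin²(k₂w) / (4E(E − V₀))]⁻¹ = 1/1.008 = 0.992.

T = 0.992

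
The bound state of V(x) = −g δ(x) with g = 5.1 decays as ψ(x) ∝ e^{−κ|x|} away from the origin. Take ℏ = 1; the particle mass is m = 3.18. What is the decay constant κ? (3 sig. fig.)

Integrating the TISE across x = 0 gives the cusp condition ψ'(0⁺) − ψ'(0⁻) = −(2mg/ℏ²)ψ(0).
With ψ ∝ e^{−κ|x|} this yields −2κ = −2mg/ℏ², so κ = mg/ℏ² = 16.22.

κ = 16.2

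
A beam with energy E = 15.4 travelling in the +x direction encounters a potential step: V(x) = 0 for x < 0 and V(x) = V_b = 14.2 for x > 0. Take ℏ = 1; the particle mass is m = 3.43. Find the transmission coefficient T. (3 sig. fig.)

The wavenumbers are k₁ = √(2mE)/ℏ = 10.28 on the left and k₂ = √(2m(E − V_b))/ℏ = 2.869 on the right.
Matching ψ and ψ′ at x = 0 gives r = (k₁ − k₂)/(k₁ + k₂), so R = r² = 0.3176 and T = 1 − R = 0.6824.

T = 0.682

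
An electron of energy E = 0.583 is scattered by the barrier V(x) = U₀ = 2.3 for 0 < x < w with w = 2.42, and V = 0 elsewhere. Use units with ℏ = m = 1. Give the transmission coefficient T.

T = 0.000385

E < U₀: inside the barrier ψ ∝ e^{±κx} with κ = √(2m(U₀ − E))/ℏ = 1.853.
κw = 4.485, sinh(κw) = 44.31.
The exact tunnelling result is T⁻¹ = 1 + U₀² sinh²(κw) / [4E(U₀ − E)] = 2595, so T = 0.000385.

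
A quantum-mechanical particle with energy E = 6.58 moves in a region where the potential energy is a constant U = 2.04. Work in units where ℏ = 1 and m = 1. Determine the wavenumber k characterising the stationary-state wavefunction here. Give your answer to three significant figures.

k = 3.01

With E > U the solution is oscillatory, ψ ∝ e^{±ikx} with k = √(2m(E − U))/ℏ.
k = √(2 × 1 × 4.54) = 3.013.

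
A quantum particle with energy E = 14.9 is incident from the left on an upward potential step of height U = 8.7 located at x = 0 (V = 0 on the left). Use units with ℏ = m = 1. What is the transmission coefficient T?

The wavenumbers are k₁ = √(2mE)/ℏ = 5.459 on the left and k₂ = √(2m(E − U))/ℏ = 3.521 on the right.
Continuity of ψ and ψ′ at the step yields the reflection amplitude r = (k₁ − k₂)/(k₁ + k₂) = 0.2158; thus R = |r|² = 0.04655, T = 0.9534.

T = 0.953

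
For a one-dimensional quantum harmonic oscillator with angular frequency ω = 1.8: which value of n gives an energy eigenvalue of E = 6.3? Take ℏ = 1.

n = 3

Invert E_n = (n + ½)ℏω: n = E/ℏω − ½ = 3.000, so n = 3.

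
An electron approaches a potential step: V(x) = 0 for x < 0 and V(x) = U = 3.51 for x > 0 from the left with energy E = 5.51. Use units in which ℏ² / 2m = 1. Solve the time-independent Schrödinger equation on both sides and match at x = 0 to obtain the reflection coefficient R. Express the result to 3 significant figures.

R = 0.0615

The wavenumbers are k₁ = √(2mE)/ℏ = 2.347 on the left and k₂ = √(2m(E − U))/ℏ = 1.414 on the right.
Continuity of ψ and ψ′ at the step yields the reflection amplitude r = (k₁ − k₂)/(k₁ + k₂) = 0.2481; thus R = |r|² = 0.06154, T = 0.9385.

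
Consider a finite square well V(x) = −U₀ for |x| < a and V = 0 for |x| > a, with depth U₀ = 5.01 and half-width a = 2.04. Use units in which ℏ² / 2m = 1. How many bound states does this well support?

The dimensionless depth is z₀ = a√(2mU₀)/ℏ = 2.04 × √(5.010) = 4.566.
The even/odd transcendental equations gain one root per π/2 in z₀, giving N = 1 + ⌊2z₀/π⌋ = 1 + ⌊2.907⌋ = 3.

N = 3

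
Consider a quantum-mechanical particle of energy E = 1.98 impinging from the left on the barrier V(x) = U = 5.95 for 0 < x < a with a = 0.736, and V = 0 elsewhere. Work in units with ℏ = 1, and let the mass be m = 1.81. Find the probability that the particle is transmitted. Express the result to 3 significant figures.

T = 0.0133

Since E < U the interior solution is evanescent with decay constant κ = √(2m(U − E))/ℏ = 3.791.
κa = 2.790, sinh(κa) = 8.111.
Matching ψ, ψ′ at both faces gives T = [1 + U² sinh²(κa) / (4E(U − E))]⁻¹ = 1/75.07 = 0.0133.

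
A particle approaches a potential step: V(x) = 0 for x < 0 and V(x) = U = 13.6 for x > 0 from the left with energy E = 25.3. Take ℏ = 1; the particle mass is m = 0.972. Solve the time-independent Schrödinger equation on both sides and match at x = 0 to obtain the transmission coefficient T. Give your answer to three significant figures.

T = 0.964

On each side the TISE gives plane waves with k = √(2m(E − V))/ℏ: k₁ = √(2·0.972·25.3) = 7.013, k₂ = √(2·0.972·11.7) = 4.769.
Continuity of ψ and ψ′ at the step yields the reflection amplitude r = (k₁ − k₂)/(k₁ + k₂) = 0.1904; thus R = |r|² = 0.03627, T = 0.9637.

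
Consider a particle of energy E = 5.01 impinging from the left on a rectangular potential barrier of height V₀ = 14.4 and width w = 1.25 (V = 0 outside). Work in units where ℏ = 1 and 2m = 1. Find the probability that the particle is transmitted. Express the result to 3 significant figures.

T = 0.00171

E < V₀: inside the barrier ψ ∝ e^{±κx} with κ = √(2m(V₀ − E))/ℏ = 3.064.
κw = 3.830, sinh(κw) = 23.03.
Matching ψ, ψ′ at both faces gives T = [1 + V₀² sinh²(κw) / (4E(V₀ − E))]⁻¹ = 1/585.4 = 0.00171.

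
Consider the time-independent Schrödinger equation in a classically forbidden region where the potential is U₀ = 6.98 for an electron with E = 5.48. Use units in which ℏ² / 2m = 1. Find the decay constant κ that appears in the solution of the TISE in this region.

κ = 1.22

Since E < U₀ the TISE in this region is ψ'' = κ²ψ with κ = √(2m(U₀ − E))/ℏ.
κ = √(2 × 0.5 × 1.5) = 1.225.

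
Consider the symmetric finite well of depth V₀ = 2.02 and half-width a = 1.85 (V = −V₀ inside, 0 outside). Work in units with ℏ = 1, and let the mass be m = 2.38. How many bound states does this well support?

The dimensionless depth is z₀ = a√(2mV₀)/ℏ = 1.85 × √(9.615) = 5.737.
A new bound state (alternating even/odd) appears each time z₀ passes a multiple of π/2, so N = ⌊2z₀/π⌋ + 1 = ⌊3.652⌋ + 1 = 4.

N = 4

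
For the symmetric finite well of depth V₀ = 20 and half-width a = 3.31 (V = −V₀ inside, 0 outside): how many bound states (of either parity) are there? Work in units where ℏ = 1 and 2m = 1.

Define the well-strength parameter z₀ = (a/ℏ)√(2mV₀) = 3.31 × √(2·0.5·20) = 14.80.
A new bound state (alternating even/odd) appears each time z₀ passes a multiple of π/2, so N = ⌊2z₀/π⌋ + 1 = ⌊9.424⌋ + 1 = 10.

N = 10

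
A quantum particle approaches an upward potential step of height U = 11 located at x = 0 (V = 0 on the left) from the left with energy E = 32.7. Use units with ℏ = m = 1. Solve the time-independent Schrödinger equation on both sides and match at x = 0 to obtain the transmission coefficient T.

On each side the TISE gives plane waves with k = √(2m(E − V))/ℏ: k₁ = √(2·1·32.7) = 8.087, k₂ = √(2·1·21.7) = 6.588.
Continuity of ψ and ψ′ at the step yields the reflection amplitude r = (k₁ − k₂)/(k₁ + k₂) = 0.1022; thus R = |r|² = 0.01044, T = 0.9896.

T = 0.990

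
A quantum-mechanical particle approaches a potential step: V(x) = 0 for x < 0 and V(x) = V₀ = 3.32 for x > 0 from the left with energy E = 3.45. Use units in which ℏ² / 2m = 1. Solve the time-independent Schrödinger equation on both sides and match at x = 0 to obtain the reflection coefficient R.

The wavenumbers are k₁ = √(2mE)/ℏ = 1.857 on the left and k₂ = √(2m(E − V₀))/ℏ = 0.3606 on the right.
Matching ψ and ψ′ at x = 0 gives r = (k₁ − k₂)/(k₁ + k₂), so R = r² = 0.4555 and T = 1 − R = 0.5445.

R = 0.455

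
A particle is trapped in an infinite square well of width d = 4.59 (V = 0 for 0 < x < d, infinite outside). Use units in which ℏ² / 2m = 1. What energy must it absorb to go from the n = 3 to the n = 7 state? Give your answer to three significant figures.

E_n = n²π²ℏ²/(2md²), so ΔE = (7² − 3²) π²ℏ²/(2md²).
ΔE = 40 × π² / (2 × 0.5 × 4.59²) = 18.74.

ΔE = 18.7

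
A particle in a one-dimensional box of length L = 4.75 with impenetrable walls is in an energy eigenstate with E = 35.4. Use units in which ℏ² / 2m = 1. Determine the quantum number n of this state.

n = 9

For an infinite well E_n = n²π²ℏ²/(2mL²), so n = (L/πℏ)√(2mE).
n = (4.75/π) × √(2 × 0.5 × 35.4) = 8.996 → n = 9.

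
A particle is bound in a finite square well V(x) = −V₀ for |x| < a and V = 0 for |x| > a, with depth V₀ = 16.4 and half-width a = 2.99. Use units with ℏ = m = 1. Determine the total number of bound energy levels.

N = 11

Define the well-strength parameter z₀ = (a/ℏ)√(2mV₀) = 2.99 × √(2·1·16.4) = 17.12.
The even/odd transcendental equations gain one root per π/2 in z₀, giving N = 1 + ⌊2z₀/π⌋ = 1 + ⌊10.90⌋ = 11.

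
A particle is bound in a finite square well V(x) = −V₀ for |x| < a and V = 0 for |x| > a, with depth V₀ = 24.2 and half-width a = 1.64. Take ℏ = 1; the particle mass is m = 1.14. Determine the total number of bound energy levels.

N = 8

The dimensionless depth is z₀ = a√(2mV₀)/ℏ = 1.64 × √(55.18) = 12.18.
A new bound state (alternating even/odd) appears each time z₀ passes a multiple of π/2, so N = ⌊2z₀/π⌋ + 1 = ⌊7.755⌋ + 1 = 8.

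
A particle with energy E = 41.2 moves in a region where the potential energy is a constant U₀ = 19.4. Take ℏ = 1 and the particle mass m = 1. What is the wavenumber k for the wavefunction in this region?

With E > U₀ the solution is oscillatory, ψ ∝ e^{±ikx} with k = √(2m(E − U₀))/ℏ.
k = √(2 × 1 × 21.8) = 6.603.

k = 6.60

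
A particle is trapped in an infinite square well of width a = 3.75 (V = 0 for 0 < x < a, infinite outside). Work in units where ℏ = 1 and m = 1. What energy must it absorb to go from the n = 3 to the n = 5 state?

E_n = n²π²ℏ²/(2ma²), so ΔE = (5² − 3²) π²ℏ²/(2ma²).
ΔE = 16 × π² / (2 × 1 × 3.75²) = 5.615.

ΔE = 5.61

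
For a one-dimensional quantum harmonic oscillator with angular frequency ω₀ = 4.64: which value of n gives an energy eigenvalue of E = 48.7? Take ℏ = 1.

E_n = ℏω₀(n + ½) ⇒ n = E/(ℏω₀) − ½ = 48.7/4.64 − 0.5 = 9.996 → n = 10.

n = 10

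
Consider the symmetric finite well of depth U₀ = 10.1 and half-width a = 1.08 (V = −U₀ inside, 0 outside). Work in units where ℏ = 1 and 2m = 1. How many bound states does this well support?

N = 3

Define the well-strength parameter z₀ = (a/ℏ)√(2mU₀) = 1.08 × √(2·0.5·10.1) = 3.432.
The even/odd transcendental equations gain one root per π/2 in z₀, giving N = 1 + ⌊2z₀/π⌋ = 1 + ⌊2.185⌋ = 3.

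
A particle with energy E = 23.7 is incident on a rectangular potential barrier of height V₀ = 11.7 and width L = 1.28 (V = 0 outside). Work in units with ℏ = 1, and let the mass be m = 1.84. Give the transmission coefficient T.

E > V₀: inside the barrier k₂ = √(2m(E − V₀))/ℏ = 6.645, k₂L = 8.506.
T = [1 + V₀² sin²(k₂L) / (4E(E − V₀))]⁻¹ = 1/1.076 = 0.929.

T = 0.929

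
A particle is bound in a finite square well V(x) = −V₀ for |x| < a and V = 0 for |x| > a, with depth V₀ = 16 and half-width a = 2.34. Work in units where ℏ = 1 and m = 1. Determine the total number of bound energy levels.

Define the well-strength parameter z₀ = (a/ℏ)√(2mV₀) = 2.34 × √(2·1·16) = 13.24.
A new bound state (alternating even/odd) appears each time z₀ passes a multiple of π/2, so N = ⌊2z₀/π⌋ + 1 = ⌊8.427⌋ + 1 = 9.

N = 9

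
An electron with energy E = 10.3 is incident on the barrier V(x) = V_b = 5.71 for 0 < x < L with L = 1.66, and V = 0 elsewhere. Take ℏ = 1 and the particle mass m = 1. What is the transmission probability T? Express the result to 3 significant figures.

T = 0.865

E > V_b: inside the barrier k₂ = √(2m(E − V_b))/ℏ = 3.030, k₂L = 5.030.
T = [1 + V_b² sin²(k₂L) / (4E(E − V_b))]⁻¹ = 1/1.156 = 0.865.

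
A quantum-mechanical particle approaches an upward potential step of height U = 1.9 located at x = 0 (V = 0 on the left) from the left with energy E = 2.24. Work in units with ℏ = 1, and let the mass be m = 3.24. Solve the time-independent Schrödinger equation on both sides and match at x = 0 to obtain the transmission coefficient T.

T = 0.807

On each side the TISE gives plane waves with k = √(2m(E − V))/ℏ: k₁ = √(2·3.24·2.24) = 3.810, k₂ = √(2·3.24·0.34) = 1.484.
Continuity of ψ and ψ′ at the step yields the reflection amplitude r = (k₁ − k₂)/(k₁ + k₂) = 0.4393; thus R = |r|² = 0.1930, T = 0.8070.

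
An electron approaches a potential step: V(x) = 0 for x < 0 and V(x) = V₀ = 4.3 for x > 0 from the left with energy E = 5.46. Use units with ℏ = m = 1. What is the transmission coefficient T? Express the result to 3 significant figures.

T = 0.864

The wavenumbers are k₁ = √(2mE)/ℏ = 3.305 on the left and k₂ = √(2m(E − V₀))/ℏ = 1.523 on the right.
Continuity of ψ and ψ′ at the step yields the reflection amplitude r = (k₁ − k₂)/(k₁ + k₂) = 0.3690; thus R = |r|² = 0.1362, T = 0.8638.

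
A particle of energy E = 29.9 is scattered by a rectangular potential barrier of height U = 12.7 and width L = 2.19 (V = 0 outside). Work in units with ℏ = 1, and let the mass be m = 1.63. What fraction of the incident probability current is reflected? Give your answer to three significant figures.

E > U: inside the barrier k₂ = √(2m(E − U))/ℏ = 7.488, k₂L = 16.40.
T = [1 + U² sin²(k₂L) / (4E(E − U))]⁻¹ = 1/1.032 = 0.969.
R = 1 − T = 0.0309.

R = 0.0309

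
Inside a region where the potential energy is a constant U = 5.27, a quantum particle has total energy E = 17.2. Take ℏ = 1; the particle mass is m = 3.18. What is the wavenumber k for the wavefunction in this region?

With E > U the solution is oscillatory, ψ ∝ e^{±ikx} with k = √(2m(E − U))/ℏ.
k = √(2 × 3.18 × 11.93) = 8.711.

k = 8.71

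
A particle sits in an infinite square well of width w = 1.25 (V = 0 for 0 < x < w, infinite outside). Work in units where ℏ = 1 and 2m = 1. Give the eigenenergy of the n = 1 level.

E = 6.32

Requiring ψ(0) = ψ(w) = 0 quantises k = nπ/w, hence E_n = ℏ²k²/2m = n²π²ℏ²/(2mw²).
E_1 = 1² × π² / (2 × 0.5 × 1.25²) = 6.317.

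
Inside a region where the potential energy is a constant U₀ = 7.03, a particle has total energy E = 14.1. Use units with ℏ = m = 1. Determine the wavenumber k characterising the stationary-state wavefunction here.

With E > U₀ the solution is oscillatory, ψ ∝ e^{±ikx} with k = √(2m(E − U₀))/ℏ.
k = √(2 × 1 × 7.07) = 3.760.

k = 3.76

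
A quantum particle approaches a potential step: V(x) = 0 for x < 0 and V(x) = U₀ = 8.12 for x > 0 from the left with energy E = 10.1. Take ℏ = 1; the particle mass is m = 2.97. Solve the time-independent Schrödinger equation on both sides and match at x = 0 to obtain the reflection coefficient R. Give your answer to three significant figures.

The wavenumbers are k₁ = √(2mE)/ℏ = 7.746 on the left and k₂ = √(2m(E − U₀))/ℏ = 3.429 on the right.
Continuity of ψ and ψ′ at the step yields the reflection amplitude r = (k₁ − k₂)/(k₁ + k₂) = 0.3862; thus R = |r|² = 0.1492, T = 0.8508.

R = 0.149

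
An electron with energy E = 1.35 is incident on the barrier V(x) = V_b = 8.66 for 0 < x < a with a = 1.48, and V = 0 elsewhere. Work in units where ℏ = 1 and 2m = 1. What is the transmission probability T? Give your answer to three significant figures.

E < V_b: inside the barrier ψ ∝ e^{±κx} with κ = √(2m(V_b − E))/ℏ = 2.704.
κa = 4.001, sinh(κa) = 27.33.
The exact tunnelling result is T⁻¹ = 1 + V_b² sinh²(κa) / [4E(V_b − E)] = 1420, so T = 0.000704.

T = 0.000704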